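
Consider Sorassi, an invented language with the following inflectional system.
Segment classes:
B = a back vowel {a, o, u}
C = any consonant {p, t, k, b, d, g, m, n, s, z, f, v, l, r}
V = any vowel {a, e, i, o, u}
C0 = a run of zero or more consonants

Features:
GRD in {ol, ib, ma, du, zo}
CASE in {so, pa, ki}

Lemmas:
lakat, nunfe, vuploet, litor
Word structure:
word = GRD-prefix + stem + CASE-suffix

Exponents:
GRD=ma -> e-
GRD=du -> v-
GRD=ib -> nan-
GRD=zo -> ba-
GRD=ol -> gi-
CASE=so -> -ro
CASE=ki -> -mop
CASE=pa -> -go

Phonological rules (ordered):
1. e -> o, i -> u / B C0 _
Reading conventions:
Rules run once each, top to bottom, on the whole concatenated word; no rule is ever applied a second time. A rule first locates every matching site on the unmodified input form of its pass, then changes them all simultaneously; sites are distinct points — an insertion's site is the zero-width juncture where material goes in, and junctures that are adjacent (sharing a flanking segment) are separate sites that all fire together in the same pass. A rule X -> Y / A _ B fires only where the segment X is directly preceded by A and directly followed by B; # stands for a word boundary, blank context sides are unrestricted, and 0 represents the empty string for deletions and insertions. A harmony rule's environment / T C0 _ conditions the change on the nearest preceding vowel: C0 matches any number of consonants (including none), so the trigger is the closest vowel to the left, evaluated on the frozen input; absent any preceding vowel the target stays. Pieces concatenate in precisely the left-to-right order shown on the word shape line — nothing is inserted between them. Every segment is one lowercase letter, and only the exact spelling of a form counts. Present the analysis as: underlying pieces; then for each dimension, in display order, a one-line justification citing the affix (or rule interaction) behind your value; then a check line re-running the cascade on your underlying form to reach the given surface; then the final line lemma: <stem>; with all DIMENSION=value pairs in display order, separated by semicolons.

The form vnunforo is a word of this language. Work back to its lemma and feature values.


underlying: v-nunfe-ro
GRD=du - signalled by the affix v-
CASE=so - signalled by the affix -ro
check: vnunfero -> vnunforo
lemma: nunfe; GRD=du; CASE=so


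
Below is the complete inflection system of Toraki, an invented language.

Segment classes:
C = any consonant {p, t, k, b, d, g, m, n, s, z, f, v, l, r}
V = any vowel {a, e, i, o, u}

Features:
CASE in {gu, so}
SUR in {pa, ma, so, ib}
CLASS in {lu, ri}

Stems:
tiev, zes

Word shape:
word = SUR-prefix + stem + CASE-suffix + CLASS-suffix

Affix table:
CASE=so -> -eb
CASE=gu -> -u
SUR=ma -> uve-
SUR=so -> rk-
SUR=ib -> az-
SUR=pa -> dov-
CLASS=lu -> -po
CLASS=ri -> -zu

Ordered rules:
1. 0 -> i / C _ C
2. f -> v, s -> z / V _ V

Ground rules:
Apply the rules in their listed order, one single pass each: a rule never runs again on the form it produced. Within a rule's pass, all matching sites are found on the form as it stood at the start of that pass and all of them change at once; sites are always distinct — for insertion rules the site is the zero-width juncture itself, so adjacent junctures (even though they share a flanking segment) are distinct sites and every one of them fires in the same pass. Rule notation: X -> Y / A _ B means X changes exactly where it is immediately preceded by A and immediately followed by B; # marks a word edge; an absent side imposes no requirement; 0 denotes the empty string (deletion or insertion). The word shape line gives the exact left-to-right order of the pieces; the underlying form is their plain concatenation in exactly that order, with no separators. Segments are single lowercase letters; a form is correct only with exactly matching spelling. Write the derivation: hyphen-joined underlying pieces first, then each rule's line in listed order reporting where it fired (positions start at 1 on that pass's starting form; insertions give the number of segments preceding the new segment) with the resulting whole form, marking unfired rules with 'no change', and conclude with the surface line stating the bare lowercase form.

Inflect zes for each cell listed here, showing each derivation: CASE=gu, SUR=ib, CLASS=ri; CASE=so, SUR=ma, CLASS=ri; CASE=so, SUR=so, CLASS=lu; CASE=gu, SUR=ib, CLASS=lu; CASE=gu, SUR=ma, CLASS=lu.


cell CASE=gu, SUR=ib, CLASS=ri:
underlying: az-zes-u-zu
1. 0 -> i / C _ C: inserts after position(s) 2: azizesuzu
2. f -> v, s -> z / V _ V: fires at position(s) 6: azizezuzu
surface: azizezuzu

cell CASE=so, SUR=ma, CLASS=ri:
underlying: uve-zes-eb-zu
1. 0 -> i / C _ C: inserts after position(s) 8: uvezesebizu
2. f -> v, s -> z / V _ V: fires at position(s) 6: uvezezebizu
surface: uvezezebizu

cell CASE=so, SUR=so, CLASS=lu:
underlying: rk-zes-eb-po
1. 0 -> i / C _ C: inserts after position(s) 1, 2, 7: rikizesebipo
2. f -> v, s -> z / V _ V: fires at position(s) 7: rikizezebipo
surface: rikizezebipo

cell CASE=gu, SUR=ib, CLASS=lu:
underlying: az-zes-u-po
1. 0 -> i / C _ C: inserts after position(s) 2: azizesupo
2. f -> v, s -> z / V _ V: fires at position(s) 6: azizezupo
surface: azizezupo

cell CASE=gu, SUR=ma, CLASS=lu:
underlying: uve-zes-u-po
1. 0 -> i / C _ C: no change
2. f -> v, s -> z / V _ V: fires at position(s) 6: uvezezupo
surface: uvezezupo


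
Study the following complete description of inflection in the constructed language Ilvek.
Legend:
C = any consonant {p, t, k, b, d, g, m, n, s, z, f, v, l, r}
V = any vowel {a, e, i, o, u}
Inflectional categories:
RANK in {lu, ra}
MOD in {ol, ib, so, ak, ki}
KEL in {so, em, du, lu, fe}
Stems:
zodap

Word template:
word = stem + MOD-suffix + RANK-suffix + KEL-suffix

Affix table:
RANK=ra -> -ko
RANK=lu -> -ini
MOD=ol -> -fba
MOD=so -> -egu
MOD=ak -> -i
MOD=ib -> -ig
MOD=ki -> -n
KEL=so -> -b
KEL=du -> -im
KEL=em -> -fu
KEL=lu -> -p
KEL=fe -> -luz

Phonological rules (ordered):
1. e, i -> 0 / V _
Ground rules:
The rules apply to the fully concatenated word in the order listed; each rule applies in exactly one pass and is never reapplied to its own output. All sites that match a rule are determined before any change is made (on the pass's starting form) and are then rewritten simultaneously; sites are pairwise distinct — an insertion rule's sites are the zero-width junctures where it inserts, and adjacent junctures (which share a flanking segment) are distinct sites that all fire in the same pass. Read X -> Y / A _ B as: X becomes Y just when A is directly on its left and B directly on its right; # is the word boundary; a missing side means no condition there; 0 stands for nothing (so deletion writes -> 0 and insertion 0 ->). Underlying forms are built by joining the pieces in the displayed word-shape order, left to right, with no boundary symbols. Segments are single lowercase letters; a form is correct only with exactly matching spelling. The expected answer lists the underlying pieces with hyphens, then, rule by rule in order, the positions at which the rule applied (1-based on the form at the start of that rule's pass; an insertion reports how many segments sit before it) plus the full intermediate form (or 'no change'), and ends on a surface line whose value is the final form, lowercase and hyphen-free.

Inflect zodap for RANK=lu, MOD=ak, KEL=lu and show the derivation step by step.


underlying: zodap-i-ini-p
1. e, i -> 0 / V _: fires at position(s) 7: zodapinip
surface: zodapinip


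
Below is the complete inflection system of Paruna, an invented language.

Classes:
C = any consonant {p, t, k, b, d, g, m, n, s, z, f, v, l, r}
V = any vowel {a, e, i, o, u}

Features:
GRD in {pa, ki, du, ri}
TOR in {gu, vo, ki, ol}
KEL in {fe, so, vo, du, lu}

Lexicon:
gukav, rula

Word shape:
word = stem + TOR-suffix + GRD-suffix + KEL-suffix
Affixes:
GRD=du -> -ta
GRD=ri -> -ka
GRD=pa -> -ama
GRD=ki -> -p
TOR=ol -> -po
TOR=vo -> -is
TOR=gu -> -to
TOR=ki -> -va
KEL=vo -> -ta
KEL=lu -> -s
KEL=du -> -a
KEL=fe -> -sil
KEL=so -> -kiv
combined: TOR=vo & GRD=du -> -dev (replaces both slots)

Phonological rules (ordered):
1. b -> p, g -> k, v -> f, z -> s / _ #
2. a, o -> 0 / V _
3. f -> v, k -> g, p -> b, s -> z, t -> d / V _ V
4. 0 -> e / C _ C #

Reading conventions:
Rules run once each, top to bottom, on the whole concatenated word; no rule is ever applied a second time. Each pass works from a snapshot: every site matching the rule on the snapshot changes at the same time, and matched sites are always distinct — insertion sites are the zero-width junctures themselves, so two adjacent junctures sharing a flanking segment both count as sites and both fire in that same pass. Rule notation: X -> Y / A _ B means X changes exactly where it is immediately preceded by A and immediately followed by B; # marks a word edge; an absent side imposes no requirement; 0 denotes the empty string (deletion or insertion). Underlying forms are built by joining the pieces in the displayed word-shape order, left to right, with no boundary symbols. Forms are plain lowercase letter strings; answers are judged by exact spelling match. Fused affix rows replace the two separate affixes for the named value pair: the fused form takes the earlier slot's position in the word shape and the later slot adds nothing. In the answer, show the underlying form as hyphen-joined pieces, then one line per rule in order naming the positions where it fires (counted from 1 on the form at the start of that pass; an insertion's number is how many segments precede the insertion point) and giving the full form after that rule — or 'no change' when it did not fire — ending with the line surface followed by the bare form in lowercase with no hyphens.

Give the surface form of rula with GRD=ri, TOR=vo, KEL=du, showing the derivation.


underlying: rula-is-ka-a
1. b -> p, g -> k, v -> f, z -> s / _ #: no change
2. a, o -> 0 / V _: fires at position(s) 9: rulaiska
3. f -> v, k -> g, p -> b, s -> z, t -> d / V _ V: no change
4. 0 -> e / C _ C #: no change
surface: rulaiska


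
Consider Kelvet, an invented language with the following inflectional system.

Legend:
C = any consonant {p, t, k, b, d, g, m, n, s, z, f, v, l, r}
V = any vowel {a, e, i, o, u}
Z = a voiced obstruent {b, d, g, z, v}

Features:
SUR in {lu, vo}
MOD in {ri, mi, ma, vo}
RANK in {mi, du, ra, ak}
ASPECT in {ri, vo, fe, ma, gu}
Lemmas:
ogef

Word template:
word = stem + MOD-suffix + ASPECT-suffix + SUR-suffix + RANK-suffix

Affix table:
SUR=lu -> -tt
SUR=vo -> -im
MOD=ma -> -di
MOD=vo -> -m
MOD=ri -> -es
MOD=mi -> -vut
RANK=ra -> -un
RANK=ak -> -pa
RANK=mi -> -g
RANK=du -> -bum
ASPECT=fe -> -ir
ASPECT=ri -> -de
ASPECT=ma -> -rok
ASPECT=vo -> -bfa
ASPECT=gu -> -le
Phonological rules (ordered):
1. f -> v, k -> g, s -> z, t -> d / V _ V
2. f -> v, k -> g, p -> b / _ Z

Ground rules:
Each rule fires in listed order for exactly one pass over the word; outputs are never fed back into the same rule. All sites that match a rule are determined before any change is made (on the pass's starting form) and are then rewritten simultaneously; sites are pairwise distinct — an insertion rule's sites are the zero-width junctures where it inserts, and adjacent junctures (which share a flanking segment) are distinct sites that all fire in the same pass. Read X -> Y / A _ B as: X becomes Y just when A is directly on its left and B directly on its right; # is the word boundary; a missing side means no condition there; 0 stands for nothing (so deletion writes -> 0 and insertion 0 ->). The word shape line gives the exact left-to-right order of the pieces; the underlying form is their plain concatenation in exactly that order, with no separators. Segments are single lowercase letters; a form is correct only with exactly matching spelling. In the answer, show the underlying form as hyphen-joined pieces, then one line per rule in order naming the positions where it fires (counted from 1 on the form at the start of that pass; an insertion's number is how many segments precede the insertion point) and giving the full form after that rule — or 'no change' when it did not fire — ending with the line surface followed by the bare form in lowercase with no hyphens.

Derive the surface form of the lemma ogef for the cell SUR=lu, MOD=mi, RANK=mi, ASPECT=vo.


underlying: ogef-vut-bfa-tt-g
1. f -> v, k -> g, s -> z, t -> d / V _ V: no change
2. f -> v, k -> g, p -> b / _ Z: fires at position(s) 4: ogevvutbfattg
surface: ogevvutbfattg


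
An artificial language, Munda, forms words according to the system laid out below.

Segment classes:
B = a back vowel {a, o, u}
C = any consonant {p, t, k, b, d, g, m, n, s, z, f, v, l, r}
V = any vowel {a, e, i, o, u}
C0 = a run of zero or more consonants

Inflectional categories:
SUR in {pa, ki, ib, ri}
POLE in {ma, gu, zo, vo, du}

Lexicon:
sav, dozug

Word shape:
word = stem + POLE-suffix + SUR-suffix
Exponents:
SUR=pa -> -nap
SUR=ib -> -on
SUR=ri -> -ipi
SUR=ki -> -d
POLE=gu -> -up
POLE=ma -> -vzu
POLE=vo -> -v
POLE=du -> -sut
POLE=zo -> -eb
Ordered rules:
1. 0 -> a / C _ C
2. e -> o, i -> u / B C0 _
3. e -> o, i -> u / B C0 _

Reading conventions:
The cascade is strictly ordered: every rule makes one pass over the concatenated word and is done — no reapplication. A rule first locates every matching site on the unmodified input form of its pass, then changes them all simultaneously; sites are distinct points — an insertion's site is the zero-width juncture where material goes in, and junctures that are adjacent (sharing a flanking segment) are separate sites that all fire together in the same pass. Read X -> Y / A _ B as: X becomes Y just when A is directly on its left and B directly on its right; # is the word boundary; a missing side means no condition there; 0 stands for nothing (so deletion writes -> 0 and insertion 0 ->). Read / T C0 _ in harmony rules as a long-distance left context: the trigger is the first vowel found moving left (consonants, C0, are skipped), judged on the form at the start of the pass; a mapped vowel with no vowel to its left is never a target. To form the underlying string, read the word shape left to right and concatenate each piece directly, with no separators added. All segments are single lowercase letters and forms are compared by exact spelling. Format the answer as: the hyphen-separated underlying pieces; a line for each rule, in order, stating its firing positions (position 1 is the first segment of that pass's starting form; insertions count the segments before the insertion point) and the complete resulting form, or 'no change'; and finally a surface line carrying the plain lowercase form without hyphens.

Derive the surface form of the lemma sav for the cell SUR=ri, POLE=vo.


underlying: sav-v-ipi
1. 0 -> a / C _ C: inserts after position(s) 3: savavipi
2. e -> o, i -> u / B C0 _: fires at position(s) 6: savavupi
3. e -> o, i -> u / B C0 _: fires at position(s) 8: savavupu
surface: savavupu


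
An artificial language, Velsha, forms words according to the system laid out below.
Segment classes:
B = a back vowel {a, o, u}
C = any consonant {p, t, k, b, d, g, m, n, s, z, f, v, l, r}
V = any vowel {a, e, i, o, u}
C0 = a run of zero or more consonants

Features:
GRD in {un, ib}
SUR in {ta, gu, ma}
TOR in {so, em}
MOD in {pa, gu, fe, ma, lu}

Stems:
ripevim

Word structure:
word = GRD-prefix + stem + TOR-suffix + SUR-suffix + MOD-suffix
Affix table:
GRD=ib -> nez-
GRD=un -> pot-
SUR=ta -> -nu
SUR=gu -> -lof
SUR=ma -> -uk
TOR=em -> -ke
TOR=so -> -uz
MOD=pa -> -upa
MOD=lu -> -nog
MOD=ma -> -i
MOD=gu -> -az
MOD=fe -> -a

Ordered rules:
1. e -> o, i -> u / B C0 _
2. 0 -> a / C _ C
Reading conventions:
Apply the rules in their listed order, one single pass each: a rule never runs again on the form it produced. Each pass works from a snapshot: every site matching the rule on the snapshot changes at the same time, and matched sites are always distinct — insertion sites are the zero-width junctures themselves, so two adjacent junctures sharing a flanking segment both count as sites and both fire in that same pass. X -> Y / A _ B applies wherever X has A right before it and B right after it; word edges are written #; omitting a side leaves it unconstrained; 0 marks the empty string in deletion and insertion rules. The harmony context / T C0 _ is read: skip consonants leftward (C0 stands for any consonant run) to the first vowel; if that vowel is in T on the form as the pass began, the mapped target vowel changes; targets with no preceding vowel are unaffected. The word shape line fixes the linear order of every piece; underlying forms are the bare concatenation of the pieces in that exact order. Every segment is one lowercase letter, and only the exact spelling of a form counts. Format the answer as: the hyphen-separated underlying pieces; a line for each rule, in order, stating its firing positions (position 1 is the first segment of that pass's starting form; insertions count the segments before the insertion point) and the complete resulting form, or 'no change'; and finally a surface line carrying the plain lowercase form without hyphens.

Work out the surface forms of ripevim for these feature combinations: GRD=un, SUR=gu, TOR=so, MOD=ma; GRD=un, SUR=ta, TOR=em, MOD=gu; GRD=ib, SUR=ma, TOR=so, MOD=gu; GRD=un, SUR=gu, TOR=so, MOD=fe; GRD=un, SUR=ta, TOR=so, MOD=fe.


cell GRD=un, SUR=gu, TOR=so, MOD=ma:
underlying: pot-ripevim-uz-lof-i
1. e -> o, i -> u / B C0 _: fires at position(s) 5, 16: potrupevimuzlofu
2. 0 -> a / C _ C: inserts after position(s) 3, 12: potarupevimuzalofu
surface: potarupevimuzalofu

cell GRD=un, SUR=ta, TOR=em, MOD=gu:
underlying: pot-ripevim-ke-nu-az
1. e -> o, i -> u / B C0 _: fires at position(s) 5: potrupevimkenuaz
2. 0 -> a / C _ C: inserts after position(s) 3, 10: potarupevimakenuaz
surface: potarupevimakenuaz

cell GRD=ib, SUR=ma, TOR=so, MOD=gu:
underlying: nez-ripevim-uz-uk-az
1. e -> o, i -> u / B C0 _: no change
2. 0 -> a / C _ C: inserts after position(s) 3: nezaripevimuzukaz
surface: nezaripevimuzukaz

cell GRD=un, SUR=gu, TOR=so, MOD=fe:
underlying: pot-ripevim-uz-lof-a
1. e -> o, i -> u / B C0 _: fires at position(s) 5: potrupevimuzlofa
2. 0 -> a / C _ C: inserts after position(s) 3, 12: potarupevimuzalofa
surface: potarupevimuzalofa

cell GRD=un, SUR=ta, TOR=so, MOD=fe:
underlying: pot-ripevim-uz-nu-a
1. e -> o, i -> u / B C0 _: fires at position(s) 5: potrupevimuznua
2. 0 -> a / C _ C: inserts after position(s) 3, 12: potarupevimuzanua
surface: potarupevimuzanua


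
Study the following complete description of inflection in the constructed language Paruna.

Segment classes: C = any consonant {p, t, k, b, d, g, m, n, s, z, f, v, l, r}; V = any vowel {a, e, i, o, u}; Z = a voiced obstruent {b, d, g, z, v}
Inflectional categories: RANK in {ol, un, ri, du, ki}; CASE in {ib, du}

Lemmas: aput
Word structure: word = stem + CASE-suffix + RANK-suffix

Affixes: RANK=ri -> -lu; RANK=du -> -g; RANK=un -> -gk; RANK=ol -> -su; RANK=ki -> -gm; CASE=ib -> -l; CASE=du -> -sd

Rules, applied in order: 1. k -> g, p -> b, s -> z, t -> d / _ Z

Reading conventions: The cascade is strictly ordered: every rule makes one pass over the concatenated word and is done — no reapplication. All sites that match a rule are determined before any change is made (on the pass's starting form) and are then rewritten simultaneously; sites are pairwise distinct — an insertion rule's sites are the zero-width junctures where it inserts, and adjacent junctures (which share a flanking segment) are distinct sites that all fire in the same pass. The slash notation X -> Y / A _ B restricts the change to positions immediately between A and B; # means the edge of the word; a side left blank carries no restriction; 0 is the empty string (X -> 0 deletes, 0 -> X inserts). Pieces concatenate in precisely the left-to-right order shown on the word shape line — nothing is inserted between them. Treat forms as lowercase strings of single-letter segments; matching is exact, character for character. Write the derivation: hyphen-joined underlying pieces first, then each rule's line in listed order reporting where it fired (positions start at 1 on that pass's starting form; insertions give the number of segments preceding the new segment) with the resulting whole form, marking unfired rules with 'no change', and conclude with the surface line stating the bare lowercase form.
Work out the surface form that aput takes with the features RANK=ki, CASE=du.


underlying: aput-sd-gm
1. k -> g, p -> b, s -> z, t -> d / _ Z: fires at position(s) 5: aputzdgm
surface: aputzdgm


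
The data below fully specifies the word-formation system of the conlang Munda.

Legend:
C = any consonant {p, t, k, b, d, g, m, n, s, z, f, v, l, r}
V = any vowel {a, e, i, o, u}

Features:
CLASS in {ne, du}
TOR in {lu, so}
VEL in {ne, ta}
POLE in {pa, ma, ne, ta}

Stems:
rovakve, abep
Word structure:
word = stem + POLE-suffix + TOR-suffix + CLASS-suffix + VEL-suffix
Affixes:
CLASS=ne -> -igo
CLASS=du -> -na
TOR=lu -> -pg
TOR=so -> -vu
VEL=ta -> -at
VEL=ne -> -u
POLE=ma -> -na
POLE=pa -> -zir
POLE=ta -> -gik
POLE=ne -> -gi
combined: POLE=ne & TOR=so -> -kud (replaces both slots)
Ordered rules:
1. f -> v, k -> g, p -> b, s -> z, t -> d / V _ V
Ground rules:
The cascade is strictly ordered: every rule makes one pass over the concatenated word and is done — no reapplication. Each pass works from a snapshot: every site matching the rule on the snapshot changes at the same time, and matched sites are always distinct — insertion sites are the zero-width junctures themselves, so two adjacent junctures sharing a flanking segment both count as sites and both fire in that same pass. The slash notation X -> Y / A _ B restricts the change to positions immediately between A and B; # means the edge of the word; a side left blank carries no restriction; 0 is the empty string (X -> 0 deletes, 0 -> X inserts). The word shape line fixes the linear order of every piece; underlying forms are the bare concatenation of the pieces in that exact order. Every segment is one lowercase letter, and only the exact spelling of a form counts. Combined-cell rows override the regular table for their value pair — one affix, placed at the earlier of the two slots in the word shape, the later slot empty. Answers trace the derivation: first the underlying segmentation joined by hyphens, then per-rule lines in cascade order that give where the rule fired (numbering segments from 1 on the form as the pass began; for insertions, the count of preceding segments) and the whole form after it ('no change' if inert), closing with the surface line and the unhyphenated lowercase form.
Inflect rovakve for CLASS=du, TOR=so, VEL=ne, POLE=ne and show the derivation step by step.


underlying: rovakve-kud-na-u
1. f -> v, k -> g, p -> b, s -> z, t -> d / V _ V: fires at position(s) 8: rovakvegudnau
surface: rovakvegudnau


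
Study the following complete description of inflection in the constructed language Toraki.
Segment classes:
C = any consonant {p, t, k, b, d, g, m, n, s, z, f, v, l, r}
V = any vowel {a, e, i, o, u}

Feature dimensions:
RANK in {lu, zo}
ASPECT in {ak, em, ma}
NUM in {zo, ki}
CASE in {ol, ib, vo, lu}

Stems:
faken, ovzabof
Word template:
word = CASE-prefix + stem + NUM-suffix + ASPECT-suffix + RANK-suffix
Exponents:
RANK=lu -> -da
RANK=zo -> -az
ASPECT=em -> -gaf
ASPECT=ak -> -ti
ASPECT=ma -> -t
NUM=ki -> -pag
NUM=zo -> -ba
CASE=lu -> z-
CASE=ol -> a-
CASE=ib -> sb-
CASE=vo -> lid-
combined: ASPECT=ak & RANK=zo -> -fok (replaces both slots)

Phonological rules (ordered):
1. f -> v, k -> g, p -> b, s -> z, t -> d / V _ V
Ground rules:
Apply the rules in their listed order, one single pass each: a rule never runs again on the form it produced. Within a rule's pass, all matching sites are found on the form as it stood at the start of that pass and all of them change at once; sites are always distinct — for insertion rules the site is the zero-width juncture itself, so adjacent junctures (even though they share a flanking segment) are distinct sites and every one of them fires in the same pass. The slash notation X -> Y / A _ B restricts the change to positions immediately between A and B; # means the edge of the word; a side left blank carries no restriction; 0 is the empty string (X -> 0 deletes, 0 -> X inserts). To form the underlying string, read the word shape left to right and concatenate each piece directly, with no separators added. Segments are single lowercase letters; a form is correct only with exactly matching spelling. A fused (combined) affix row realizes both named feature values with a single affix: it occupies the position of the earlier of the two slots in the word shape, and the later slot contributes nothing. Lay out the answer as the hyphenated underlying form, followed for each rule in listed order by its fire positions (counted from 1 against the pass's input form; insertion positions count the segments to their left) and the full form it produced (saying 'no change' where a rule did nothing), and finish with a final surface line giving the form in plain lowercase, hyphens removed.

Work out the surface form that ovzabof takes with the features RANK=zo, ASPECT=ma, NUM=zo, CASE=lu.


underlying: z-ovzabof-ba-t-az
1. f -> v, k -> g, p -> b, s -> z, t -> d / V _ V: fires at position(s) 11: zovzabofbadaz
surface: zovzabofbadaz


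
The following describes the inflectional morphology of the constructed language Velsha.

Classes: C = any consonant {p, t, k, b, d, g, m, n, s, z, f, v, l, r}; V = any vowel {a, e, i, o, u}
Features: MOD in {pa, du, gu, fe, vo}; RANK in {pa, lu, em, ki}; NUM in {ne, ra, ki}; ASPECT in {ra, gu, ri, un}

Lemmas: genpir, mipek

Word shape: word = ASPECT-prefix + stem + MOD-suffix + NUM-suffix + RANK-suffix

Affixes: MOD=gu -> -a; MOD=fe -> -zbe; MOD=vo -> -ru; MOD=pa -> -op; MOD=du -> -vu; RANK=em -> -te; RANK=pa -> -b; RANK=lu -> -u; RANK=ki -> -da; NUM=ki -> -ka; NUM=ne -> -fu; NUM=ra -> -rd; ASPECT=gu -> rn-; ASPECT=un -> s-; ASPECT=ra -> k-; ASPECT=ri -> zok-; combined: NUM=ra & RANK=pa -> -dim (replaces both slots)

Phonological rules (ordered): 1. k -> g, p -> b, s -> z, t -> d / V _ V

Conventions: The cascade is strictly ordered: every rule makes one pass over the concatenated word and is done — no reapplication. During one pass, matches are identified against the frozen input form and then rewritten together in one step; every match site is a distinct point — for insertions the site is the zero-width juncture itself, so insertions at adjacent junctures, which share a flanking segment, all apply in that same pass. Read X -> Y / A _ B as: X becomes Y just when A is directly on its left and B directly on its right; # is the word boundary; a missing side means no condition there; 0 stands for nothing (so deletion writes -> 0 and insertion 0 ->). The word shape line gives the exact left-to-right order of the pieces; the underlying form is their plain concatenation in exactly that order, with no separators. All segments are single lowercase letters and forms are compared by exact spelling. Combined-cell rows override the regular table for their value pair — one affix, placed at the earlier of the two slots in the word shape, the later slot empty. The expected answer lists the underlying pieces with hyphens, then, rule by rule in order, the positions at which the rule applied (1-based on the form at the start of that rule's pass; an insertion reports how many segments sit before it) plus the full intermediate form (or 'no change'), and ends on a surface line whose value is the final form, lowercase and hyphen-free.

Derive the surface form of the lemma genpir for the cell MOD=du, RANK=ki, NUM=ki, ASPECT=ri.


underlying: zok-genpir-vu-ka-da
1. k -> g, p -> b, s -> z, t -> d / V _ V: fires at position(s) 12: zokgenpirvugada
surface: zokgenpirvugada


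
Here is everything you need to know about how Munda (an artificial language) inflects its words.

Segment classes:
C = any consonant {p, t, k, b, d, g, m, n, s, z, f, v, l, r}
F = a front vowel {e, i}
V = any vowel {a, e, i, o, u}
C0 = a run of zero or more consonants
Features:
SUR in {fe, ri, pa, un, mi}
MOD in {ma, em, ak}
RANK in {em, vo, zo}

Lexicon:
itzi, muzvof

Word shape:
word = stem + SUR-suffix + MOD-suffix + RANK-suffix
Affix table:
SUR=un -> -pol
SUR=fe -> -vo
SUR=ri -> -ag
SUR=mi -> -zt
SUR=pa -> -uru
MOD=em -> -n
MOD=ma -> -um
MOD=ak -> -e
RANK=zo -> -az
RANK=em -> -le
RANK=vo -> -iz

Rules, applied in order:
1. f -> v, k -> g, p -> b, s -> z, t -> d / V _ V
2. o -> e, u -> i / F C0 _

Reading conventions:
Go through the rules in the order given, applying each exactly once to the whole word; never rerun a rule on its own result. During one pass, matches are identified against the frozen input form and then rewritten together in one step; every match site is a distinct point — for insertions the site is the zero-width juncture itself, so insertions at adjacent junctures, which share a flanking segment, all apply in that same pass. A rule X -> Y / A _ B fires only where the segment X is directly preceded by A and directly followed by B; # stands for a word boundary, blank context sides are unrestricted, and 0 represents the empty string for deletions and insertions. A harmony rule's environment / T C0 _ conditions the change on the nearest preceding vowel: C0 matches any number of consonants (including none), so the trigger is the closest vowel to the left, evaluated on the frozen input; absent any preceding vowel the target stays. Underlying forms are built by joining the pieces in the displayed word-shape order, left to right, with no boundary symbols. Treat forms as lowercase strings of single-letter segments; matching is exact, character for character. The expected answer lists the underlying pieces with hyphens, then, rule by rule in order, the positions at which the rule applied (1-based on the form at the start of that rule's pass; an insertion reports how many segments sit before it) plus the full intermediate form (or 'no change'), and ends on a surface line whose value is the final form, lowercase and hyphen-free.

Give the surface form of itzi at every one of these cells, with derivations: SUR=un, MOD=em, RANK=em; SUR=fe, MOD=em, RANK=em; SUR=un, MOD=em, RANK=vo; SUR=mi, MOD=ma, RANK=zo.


cell SUR=un, MOD=em, RANK=em:
underlying: itzi-pol-n-le
1. f -> v, k -> g, p -> b, s -> z, t -> d / V _ V: fires at position(s) 5: itzibolnle
2. o -> e, u -> i / F C0 _: fires at position(s) 6: itzibelnle
surface: itzibelnle

cell SUR=fe, MOD=em, RANK=em:
underlying: itzi-vo-n-le
1. f -> v, k -> g, p -> b, s -> z, t -> d / V _ V: no change
2. o -> e, u -> i / F C0 _: fires at position(s) 6: itzivenle
surface: itzivenle

cell SUR=un, MOD=em, RANK=vo:
underlying: itzi-pol-n-iz
1. f -> v, k -> g, p -> b, s -> z, t -> d / V _ V: fires at position(s) 5: itzibolniz
2. o -> e, u -> i / F C0 _: fires at position(s) 6: itzibelniz
surface: itzibelniz

cell SUR=mi, MOD=ma, RANK=zo:
underlying: itzi-zt-um-az
1. f -> v, k -> g, p -> b, s -> z, t -> d / V _ V: no change
2. o -> e, u -> i / F C0 _: fires at position(s) 7: itziztimaz
surface: itziztimaz


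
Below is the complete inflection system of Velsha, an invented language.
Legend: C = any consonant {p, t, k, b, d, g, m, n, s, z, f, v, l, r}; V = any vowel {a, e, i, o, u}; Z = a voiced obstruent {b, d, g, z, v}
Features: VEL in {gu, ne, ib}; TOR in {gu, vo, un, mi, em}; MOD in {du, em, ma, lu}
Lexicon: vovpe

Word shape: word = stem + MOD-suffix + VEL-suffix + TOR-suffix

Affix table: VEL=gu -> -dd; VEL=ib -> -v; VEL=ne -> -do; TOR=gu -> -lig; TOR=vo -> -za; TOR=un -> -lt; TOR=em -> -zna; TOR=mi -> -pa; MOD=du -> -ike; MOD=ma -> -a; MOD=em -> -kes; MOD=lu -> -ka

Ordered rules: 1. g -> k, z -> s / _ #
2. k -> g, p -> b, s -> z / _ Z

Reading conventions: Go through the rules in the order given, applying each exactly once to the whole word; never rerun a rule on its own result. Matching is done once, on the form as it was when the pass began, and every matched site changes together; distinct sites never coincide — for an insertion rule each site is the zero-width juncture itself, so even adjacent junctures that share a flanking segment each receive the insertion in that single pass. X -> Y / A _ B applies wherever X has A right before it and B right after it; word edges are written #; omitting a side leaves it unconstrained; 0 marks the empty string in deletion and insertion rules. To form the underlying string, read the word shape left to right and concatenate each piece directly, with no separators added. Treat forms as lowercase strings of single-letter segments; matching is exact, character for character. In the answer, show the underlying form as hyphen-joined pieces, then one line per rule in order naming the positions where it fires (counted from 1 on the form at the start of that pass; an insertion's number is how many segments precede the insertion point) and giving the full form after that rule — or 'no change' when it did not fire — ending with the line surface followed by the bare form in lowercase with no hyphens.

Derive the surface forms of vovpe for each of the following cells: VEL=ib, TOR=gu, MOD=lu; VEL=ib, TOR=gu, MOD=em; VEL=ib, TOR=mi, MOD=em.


cell VEL=ib, TOR=gu, MOD=lu:
underlying: vovpe-ka-v-lig
1. g -> k, z -> s / _ #: fires at position(s) 11: vovpekavlik
2. k -> g, p -> b, s -> z / _ Z: no change
surface: vovpekavlik

cell VEL=ib, TOR=gu, MOD=em:
underlying: vovpe-kes-v-lig
1. g -> k, z -> s / _ #: fires at position(s) 12: vovpekesvlik
2. k -> g, p -> b, s -> z / _ Z: fires at position(s) 8: vovpekezvlik
surface: vovpekezvlik

cell VEL=ib, TOR=mi, MOD=em:
underlying: vovpe-kes-v-pa
1. g -> k, z -> s / _ #: no change
2. k -> g, p -> b, s -> z / _ Z: fires at position(s) 8: vovpekezvpa
surface: vovpekezvpa


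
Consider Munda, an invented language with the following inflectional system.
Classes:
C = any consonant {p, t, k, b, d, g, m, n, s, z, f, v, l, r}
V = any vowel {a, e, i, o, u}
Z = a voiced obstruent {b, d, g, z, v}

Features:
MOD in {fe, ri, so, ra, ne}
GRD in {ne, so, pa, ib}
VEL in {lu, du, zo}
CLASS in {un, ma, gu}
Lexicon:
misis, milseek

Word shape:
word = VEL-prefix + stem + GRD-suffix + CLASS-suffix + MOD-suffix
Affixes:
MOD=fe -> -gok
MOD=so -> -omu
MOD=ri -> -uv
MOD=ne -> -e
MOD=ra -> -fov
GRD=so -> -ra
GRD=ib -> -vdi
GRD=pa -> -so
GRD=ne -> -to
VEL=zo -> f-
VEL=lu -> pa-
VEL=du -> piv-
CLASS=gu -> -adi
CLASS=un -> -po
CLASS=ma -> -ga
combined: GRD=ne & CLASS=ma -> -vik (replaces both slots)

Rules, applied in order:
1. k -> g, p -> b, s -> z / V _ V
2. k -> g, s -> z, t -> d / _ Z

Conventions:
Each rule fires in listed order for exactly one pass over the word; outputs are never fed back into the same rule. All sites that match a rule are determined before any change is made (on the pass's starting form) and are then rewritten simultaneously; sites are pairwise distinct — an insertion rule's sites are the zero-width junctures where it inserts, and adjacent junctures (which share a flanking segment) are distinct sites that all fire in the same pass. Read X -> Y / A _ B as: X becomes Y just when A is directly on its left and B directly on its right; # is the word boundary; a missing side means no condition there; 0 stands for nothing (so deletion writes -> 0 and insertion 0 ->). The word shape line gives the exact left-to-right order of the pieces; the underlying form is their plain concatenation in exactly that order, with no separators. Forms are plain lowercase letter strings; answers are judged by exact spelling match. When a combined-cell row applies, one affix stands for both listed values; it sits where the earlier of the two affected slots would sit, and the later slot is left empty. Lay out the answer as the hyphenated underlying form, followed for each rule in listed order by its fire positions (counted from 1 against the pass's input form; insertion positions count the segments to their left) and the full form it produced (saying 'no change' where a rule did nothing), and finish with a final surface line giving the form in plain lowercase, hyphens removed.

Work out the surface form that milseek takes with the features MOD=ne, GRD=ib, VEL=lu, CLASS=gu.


underlying: pa-milseek-vdi-adi-e
1. k -> g, p -> b, s -> z / V _ V: no change
2. k -> g, s -> z, t -> d / _ Z: fires at position(s) 9: pamilseegvdiadie
surface: pamilseegvdiadie


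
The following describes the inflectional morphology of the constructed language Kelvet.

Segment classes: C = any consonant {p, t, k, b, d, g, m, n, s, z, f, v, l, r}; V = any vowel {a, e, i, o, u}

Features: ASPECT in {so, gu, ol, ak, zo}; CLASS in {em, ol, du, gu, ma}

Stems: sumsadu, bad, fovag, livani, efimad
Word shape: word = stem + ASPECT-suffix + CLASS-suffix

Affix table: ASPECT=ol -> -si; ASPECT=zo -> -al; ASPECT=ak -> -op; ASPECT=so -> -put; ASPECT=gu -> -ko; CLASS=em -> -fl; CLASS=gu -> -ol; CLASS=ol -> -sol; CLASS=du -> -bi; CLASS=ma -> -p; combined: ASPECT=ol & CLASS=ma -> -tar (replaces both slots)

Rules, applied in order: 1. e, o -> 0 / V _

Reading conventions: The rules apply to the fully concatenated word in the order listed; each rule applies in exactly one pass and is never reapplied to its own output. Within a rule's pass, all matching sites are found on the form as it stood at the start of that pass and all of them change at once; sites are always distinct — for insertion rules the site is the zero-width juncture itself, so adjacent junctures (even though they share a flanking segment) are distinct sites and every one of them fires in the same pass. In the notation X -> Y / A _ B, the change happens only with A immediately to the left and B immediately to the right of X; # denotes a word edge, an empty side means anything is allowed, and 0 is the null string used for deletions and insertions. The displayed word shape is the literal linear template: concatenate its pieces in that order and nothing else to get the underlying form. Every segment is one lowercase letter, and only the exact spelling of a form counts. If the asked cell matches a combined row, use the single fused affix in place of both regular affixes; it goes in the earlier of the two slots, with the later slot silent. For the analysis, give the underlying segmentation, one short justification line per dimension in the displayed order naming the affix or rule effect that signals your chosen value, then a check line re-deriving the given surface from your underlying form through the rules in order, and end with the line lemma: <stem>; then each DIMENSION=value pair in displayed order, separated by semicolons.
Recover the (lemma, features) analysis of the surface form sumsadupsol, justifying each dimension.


underlying: sumsadu-op-sol
ASPECT=ak - signalled by the affix -op
CLASS=ol - signalled by the affix -sol
check: sumsaduopsol -> sumsadupsol
lemma: sumsadu; ASPECT=ak; CLASS=ol


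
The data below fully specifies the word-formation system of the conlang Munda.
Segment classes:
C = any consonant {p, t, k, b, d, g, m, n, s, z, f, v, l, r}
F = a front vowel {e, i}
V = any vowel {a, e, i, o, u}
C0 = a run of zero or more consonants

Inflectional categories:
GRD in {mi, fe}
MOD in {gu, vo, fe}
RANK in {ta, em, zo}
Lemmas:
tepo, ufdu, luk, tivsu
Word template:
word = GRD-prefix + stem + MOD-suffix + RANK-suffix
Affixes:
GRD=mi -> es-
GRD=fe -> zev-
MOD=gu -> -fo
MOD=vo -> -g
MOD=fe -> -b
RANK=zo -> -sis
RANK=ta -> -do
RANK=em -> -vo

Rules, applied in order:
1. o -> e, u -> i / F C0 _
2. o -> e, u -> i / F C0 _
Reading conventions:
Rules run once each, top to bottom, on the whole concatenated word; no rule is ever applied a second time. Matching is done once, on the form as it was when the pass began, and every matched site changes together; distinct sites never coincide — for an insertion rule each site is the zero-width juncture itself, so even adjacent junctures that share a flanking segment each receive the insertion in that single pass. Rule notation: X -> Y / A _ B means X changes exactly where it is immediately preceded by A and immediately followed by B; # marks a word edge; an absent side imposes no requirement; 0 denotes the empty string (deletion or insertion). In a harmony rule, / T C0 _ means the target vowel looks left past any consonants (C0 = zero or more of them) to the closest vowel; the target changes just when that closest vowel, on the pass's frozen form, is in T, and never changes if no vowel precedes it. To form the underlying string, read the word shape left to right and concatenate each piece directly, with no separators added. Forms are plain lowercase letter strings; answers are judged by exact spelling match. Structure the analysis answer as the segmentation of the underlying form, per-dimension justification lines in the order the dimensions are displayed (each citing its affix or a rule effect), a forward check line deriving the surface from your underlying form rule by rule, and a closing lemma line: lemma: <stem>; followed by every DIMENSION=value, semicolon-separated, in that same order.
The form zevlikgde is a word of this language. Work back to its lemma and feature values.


underlying: zev-luk-g-do
GRD=fe - signalled by the affix zev-
MOD=vo - signalled by the affix -g
RANK=ta - signalled by the affix -do
check: zevlukgdo -> zevlikgdo -> zevlikgde
lemma: luk; GRD=fe; MOD=vo; RANK=ta
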